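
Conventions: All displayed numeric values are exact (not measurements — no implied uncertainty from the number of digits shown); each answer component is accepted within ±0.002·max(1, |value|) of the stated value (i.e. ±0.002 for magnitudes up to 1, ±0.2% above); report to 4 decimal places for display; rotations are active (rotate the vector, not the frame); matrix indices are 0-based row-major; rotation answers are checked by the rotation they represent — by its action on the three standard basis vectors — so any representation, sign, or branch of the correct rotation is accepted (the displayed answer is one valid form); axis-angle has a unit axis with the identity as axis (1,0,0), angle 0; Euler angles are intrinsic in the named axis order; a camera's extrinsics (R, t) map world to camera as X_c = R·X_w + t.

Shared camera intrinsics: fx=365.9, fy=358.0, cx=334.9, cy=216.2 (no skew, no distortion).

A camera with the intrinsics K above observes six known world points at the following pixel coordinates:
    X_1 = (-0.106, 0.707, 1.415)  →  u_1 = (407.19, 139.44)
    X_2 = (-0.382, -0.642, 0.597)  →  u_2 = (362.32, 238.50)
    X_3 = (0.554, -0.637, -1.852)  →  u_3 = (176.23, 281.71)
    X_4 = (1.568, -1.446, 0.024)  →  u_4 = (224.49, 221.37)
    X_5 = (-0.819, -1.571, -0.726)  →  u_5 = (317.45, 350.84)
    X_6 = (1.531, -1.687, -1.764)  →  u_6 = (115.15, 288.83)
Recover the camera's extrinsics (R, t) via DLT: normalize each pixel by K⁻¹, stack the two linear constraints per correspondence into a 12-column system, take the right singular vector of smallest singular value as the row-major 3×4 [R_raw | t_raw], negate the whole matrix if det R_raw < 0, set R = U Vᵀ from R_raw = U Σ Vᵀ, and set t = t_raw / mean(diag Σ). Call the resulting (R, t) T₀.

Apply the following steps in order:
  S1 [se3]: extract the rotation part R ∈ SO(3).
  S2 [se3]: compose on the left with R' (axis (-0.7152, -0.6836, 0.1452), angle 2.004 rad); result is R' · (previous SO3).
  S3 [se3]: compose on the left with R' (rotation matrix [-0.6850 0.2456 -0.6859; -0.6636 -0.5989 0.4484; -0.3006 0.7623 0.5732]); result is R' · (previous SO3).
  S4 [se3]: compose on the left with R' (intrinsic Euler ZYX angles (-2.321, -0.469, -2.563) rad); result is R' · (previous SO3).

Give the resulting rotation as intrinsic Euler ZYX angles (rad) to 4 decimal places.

source (pnp_recover): camera pose = R=[-0.8021 0.3545 0.4806; -0.5426 -0.7689 -0.3383; 0.2496 -0.5321 0.8091], t=(0.0298, -0.1700, 4.5516)
after S1 (rot_of_se3): [-0.8021 0.3545 0.4806; -0.5426 -0.7689 -0.3383; 0.2496 -0.5321 0.8091]
after S2 (compose_so3): [-0.7427 0.0849 -0.6642; -0.6679 -0.1651 0.7257; -0.0480 0.9826 0.1793]
after S3 (compose_so3): [0.3777 -0.7727 0.5102; 0.8713 0.4831 0.0866; -0.3134 0.4119 0.8557]
after S4 (compose_so3): [-0.9547 0.1511 -0.2564; 0.2970 0.4250 -0.8551; -0.0202 -0.8925 -0.4507]

rotation (euler_zyx) = (2.8400, 0.0202, -2.0384)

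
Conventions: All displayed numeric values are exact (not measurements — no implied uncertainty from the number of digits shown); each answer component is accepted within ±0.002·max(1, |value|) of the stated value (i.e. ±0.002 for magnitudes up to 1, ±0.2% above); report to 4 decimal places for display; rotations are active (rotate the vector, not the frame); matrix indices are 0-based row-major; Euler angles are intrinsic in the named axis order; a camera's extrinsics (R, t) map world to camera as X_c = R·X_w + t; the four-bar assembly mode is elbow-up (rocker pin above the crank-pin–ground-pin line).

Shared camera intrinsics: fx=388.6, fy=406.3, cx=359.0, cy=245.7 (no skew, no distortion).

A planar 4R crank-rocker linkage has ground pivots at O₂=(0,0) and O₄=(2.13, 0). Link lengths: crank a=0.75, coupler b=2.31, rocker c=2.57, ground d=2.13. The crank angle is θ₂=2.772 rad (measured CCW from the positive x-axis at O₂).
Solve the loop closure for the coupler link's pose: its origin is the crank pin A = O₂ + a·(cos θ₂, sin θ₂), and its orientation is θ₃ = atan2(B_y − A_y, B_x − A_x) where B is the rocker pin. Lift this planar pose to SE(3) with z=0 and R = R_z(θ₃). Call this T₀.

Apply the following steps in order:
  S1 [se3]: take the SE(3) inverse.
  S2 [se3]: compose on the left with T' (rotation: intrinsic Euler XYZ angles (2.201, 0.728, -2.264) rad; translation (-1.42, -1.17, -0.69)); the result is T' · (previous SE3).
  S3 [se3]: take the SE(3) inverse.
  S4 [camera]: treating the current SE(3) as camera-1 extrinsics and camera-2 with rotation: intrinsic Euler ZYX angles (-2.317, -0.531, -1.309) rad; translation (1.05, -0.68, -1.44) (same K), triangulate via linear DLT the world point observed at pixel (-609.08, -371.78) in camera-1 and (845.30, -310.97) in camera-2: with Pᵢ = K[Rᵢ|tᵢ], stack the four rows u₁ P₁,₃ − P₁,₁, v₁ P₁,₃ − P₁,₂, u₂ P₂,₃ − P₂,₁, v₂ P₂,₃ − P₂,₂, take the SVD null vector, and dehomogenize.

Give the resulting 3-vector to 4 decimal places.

result = (1.7492, -1.7761, 1.6947)

source (fourbar_fk): coupler pose = R=[0.5977 -0.8017 0.0000; 0.8017 0.5977 0.0000; 0.0000 0.0000 1.0000], t=(-0.6994, 0.2709, 0.0000)
after S1 (invert_se3): R=[0.5977 0.8017 0.0000; -0.8017 0.5977 -0.0000; 0.0000 0.0000 1.0000], t=(0.2008, -0.7226, 0.0000)
after S2 (compose_se3): R=[-0.7455 -0.0392 0.6654; -0.5678 0.5603 -0.6031; -0.3491 -0.8274 -0.4399], t=(-1.9307, -1.7189, -0.7100)
after S3 (invert_se3): R=[-0.7455 -0.5678 -0.3491; -0.0392 0.5603 -0.8274; 0.6654 -0.6031 -0.4399], t=(-2.6631, 0.2999, -0.0643)
after S4 (triangulate): (1.7492, -1.7761, 1.6947)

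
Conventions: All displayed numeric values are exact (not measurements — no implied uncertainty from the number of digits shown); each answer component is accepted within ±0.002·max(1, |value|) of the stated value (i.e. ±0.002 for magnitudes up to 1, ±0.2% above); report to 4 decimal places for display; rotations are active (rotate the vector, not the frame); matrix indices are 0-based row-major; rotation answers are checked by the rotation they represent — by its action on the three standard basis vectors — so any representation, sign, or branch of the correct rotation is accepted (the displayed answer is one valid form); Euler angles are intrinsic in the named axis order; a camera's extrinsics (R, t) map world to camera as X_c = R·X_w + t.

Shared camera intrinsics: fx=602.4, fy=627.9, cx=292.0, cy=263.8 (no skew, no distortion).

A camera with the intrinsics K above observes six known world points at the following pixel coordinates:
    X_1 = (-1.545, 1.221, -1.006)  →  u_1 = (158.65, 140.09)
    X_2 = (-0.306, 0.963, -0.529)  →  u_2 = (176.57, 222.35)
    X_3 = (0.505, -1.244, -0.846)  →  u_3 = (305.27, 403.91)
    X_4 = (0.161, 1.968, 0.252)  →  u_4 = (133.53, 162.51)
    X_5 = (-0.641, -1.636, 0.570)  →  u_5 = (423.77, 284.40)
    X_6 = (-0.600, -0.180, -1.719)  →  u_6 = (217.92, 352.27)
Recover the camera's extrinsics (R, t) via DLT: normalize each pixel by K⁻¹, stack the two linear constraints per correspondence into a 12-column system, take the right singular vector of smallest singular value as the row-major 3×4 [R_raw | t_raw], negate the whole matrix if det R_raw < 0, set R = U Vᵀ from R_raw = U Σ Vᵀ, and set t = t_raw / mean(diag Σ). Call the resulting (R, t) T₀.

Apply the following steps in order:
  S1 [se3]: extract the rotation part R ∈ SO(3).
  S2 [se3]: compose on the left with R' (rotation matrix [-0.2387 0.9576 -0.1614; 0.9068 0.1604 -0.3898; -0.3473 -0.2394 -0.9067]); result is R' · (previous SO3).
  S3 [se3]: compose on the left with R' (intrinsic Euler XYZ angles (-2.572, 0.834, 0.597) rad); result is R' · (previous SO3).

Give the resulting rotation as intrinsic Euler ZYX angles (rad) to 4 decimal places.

rotation (euler_zyx) = (-1.5123, -1.1443, 1.0755)

source (pnp_recover): camera pose = R=[-0.3932 -0.8226 0.4107; 0.5845 -0.5684 -0.5790; 0.7098 0.0123 0.7043], t=(-0.3300, 0.0000, 6.9401)
after S1 (rot_of_se3): [-0.3932 -0.8226 0.4107; 0.5845 -0.5684 -0.5790; 0.7098 0.0123 0.7043]
after S2 (compose_so3): [0.5390 -0.3499 -0.7662; -0.5395 -0.8420 0.0051; -0.6469 0.4106 -0.6426]
after S3 (compose_so3): [0.0242 0.4277 -0.9036; -0.4130 0.8274 0.3806; 0.9104 0.3640 0.1967]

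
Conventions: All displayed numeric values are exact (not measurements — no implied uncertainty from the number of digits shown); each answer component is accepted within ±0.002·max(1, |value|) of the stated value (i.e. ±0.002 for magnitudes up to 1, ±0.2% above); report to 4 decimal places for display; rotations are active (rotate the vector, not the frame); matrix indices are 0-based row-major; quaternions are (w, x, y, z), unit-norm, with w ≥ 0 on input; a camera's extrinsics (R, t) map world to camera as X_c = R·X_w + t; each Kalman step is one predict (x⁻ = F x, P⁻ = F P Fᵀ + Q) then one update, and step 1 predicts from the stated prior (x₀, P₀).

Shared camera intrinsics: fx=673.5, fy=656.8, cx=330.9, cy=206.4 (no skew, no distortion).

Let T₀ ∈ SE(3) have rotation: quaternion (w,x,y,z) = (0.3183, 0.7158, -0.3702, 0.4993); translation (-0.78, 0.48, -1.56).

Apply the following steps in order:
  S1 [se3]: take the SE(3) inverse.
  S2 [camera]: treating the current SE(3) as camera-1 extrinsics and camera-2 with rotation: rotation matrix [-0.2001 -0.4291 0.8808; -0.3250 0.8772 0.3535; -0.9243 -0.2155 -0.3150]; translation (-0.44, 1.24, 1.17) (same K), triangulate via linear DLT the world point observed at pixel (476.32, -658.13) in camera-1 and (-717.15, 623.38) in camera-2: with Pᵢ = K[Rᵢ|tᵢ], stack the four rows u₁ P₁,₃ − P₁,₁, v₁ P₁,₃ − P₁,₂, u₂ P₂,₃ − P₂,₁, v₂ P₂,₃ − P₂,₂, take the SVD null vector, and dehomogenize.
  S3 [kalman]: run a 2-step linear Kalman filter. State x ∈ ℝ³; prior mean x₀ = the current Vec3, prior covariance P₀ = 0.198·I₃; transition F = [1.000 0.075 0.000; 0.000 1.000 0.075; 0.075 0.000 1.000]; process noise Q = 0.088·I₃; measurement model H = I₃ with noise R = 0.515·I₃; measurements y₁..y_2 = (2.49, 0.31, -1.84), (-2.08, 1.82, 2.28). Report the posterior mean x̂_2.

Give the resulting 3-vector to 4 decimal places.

after S1 (invert_se3): R=[0.2273 -0.2121 0.9504; -0.8478 -0.5233 0.0860; 0.4791 -0.8253 -0.2988], t=(1.7618, -0.2760, 0.3038)
after S2 (triangulate): (0.2696, 0.3636, -1.6920)
after S3 (kf_track): (0.0903, 0.7461, -0.2966)

result = (0.0903, 0.7461, -0.2966)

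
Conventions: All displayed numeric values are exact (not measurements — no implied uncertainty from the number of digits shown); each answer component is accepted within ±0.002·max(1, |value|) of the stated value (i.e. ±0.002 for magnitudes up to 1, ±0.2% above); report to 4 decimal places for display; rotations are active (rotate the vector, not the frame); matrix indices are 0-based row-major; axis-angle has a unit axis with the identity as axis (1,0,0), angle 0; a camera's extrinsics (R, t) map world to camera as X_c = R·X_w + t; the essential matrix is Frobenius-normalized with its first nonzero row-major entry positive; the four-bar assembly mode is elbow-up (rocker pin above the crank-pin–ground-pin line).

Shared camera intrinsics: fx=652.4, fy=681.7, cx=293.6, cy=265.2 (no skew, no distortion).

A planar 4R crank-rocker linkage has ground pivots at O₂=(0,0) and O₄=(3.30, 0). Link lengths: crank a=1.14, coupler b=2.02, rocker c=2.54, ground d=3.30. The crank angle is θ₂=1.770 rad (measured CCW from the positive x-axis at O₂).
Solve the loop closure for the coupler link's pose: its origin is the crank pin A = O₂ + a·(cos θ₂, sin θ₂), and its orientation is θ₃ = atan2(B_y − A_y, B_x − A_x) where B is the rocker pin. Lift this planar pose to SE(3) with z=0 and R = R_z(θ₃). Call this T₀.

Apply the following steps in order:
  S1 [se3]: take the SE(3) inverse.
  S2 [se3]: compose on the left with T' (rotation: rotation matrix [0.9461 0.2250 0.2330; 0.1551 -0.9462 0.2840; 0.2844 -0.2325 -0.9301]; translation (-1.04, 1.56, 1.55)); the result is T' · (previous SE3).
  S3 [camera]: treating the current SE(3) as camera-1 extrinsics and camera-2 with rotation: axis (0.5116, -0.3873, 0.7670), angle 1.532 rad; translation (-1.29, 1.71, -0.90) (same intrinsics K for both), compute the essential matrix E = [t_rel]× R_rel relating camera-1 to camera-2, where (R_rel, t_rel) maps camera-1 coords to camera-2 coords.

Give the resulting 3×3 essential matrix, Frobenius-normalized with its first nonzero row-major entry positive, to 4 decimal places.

source (fourbar_fk): coupler pose = R=[0.9189 -0.3945 0.0000; 0.3945 0.9189 0.0000; 0.0000 0.0000 1.0000], t=(-0.2256, 1.1175, 0.0000)
after S1 (invert_se3): R=[0.9189 0.3945 0.0000; -0.3945 0.9189 0.0000; 0.0000 0.0000 1.0000], t=(-0.2335, -1.1158, 0.0000)
after S2 (compose_se3): R=[0.7806 0.5800 0.2330; 0.5158 -0.8083 0.2840; 0.3530 -0.1015 -0.9301], t=(-1.5120, 2.5796, 1.7430)
after S3 (essential): [0.1154 0.0499 -0.0375; 0.6046 0.2626 -0.2198; -0.2138 -0.0672 -0.6707]

matrix = [0.1154 0.0499 -0.0375; 0.6046 0.2626 -0.2198; -0.2138 -0.0672 -0.6707]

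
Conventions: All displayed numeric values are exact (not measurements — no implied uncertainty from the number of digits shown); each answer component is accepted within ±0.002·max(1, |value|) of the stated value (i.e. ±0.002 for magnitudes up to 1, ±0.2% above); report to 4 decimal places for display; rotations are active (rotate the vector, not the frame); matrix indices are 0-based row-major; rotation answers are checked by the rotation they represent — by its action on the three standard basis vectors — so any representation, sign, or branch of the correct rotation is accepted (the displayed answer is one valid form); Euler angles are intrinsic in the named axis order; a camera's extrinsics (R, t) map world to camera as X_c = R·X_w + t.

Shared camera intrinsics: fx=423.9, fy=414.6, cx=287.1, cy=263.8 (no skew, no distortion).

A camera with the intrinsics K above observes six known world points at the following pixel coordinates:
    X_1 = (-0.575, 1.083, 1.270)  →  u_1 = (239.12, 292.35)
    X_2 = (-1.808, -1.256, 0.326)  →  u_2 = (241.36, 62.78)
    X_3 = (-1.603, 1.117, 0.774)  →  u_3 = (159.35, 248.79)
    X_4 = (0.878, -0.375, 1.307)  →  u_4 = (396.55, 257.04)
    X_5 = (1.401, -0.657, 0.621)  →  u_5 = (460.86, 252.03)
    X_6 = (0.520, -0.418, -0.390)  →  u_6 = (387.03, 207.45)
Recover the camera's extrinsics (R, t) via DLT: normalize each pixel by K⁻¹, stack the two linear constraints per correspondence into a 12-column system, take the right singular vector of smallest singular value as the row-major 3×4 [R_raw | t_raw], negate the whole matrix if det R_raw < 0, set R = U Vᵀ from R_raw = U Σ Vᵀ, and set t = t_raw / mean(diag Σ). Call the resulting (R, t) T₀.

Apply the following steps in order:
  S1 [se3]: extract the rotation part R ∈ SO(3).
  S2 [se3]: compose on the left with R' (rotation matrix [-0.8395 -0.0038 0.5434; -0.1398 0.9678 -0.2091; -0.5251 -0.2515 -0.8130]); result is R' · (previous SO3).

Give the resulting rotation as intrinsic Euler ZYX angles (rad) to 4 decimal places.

rotation (euler_zyx) = (2.6499, 0.4440, 3.0409)

source (pnp_recover): camera pose = R=[0.8343 -0.5354 0.1315; 0.5237 0.8441 0.1148; -0.1725 -0.0269 0.9846], t=(0.2699, -0.3799, 4.1790)
after S1 (rot_of_se3): [0.8343 -0.5354 0.1315; 0.5237 0.8441 0.1148; -0.1725 -0.0269 0.9846]
after S2 (compose_so3): [-0.7961 0.4316 0.4242; 0.4263 0.8975 -0.1132; -0.4296 0.0907 -0.8985]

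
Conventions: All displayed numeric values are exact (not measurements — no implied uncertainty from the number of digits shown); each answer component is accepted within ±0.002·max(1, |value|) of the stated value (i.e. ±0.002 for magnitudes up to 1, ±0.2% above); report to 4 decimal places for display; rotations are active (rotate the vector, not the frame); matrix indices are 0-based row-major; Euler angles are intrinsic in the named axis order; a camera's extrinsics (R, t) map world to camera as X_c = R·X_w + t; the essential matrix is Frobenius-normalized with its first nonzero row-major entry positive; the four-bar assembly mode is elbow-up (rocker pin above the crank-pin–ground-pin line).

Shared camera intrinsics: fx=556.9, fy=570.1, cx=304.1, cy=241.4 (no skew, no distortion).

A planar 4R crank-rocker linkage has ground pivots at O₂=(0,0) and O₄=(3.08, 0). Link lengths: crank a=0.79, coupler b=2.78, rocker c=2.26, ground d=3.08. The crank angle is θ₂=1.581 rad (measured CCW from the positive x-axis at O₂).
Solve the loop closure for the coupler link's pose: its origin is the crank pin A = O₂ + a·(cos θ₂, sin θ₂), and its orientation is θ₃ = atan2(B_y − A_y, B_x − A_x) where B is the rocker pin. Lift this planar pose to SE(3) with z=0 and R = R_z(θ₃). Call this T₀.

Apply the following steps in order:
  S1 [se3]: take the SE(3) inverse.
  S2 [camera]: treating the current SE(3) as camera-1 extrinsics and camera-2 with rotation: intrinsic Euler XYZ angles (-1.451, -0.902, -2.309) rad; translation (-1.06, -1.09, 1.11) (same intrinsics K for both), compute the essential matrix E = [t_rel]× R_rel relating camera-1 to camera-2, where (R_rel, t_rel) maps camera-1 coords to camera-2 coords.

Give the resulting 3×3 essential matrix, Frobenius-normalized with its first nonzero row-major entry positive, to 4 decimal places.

source (fourbar_fk): coupler pose = R=[0.8704 -0.4924 0.0000; 0.4924 0.8704 0.0000; 0.0000 0.0000 1.0000], t=(-0.0081, 0.7900, 0.0000)
after S1 (invert_se3): R=[0.8704 0.4924 0.0000; -0.4924 0.8704 0.0000; 0.0000 0.0000 1.0000], t=(-0.3820, -0.6915, 0.0000)
after S2 (essential): [0.0613 0.5263 0.3949; -0.1544 -0.4479 0.4609; -0.0382 0.0325 0.3520]

matrix = [0.0613 0.5263 0.3949; -0.1544 -0.4479 0.4609; -0.0382 0.0325 0.3520]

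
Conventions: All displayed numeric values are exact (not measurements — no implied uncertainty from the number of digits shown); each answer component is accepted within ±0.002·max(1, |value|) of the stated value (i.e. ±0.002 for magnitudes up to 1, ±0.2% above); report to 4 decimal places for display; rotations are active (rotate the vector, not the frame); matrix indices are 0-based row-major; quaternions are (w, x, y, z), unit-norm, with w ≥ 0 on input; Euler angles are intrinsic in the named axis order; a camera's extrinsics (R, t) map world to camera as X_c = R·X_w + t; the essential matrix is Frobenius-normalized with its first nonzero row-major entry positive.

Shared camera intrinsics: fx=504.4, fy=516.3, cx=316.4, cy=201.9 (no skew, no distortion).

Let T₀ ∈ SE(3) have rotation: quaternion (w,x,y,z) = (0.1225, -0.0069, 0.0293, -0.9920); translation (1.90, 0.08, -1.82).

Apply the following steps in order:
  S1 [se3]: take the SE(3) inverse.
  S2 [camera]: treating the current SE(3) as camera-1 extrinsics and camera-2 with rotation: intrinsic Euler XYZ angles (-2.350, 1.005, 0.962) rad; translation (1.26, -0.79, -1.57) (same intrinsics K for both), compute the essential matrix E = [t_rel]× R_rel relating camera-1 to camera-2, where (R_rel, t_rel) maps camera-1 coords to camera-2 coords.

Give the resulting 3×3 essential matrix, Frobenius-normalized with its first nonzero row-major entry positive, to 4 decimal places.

matrix = [0.0438 0.6294 -0.3147; -0.0280 0.1727 0.2304; 0.0719 -0.2721 -0.5831]

after S1 (invert_se3): R=[-0.9699 -0.2435 0.0065; 0.2426 -0.9683 -0.0598; 0.0209 -0.0564 0.9982], t=(1.8741, -0.4924, 1.7816)
after S2 (essential): [0.0438 0.6294 -0.3147; -0.0280 0.1727 0.2304; 0.0719 -0.2721 -0.5831]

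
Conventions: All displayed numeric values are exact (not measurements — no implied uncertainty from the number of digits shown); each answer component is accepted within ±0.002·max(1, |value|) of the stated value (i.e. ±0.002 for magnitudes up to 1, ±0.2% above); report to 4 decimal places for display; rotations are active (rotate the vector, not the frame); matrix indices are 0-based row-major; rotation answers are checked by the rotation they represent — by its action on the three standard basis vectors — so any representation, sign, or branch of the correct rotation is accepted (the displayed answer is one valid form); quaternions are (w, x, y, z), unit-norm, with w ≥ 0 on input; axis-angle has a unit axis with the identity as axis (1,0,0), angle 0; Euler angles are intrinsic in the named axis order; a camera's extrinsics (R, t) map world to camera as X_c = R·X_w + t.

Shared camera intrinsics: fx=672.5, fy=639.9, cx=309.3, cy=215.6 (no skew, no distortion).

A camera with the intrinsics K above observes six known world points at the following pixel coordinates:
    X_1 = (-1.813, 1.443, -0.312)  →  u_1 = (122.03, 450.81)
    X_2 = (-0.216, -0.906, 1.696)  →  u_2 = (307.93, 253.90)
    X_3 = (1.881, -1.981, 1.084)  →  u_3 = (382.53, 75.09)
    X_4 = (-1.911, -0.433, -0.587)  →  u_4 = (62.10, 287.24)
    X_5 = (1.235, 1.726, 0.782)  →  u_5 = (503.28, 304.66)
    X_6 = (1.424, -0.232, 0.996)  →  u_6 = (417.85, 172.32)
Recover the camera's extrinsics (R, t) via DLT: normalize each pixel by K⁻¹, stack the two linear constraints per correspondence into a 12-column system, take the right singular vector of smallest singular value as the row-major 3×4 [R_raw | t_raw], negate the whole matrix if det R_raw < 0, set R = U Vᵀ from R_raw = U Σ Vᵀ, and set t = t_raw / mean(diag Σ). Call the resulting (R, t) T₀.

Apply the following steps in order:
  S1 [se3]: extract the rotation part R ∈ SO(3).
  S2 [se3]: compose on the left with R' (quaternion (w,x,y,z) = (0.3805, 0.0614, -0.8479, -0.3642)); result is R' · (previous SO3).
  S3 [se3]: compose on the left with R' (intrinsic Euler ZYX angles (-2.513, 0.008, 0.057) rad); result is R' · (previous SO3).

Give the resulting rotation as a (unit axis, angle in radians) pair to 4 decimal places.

rotation (axis_angle) = ((0.4883, 0.4642, 0.7390), 1.9659)

source (pnp_recover): camera pose = R=[0.7672 0.3574 0.5327; -0.6231 0.6124 0.4865; -0.1523 -0.7051 0.6925], t=(-0.4302, 0.0801, 6.2427)
after S1 (rot_of_se3): [0.7672 0.3574 0.5327; -0.6231 0.6124 0.4865; -0.1523 -0.7051 0.6925]
after S2 (compose_so3): [-0.5420 0.3412 -0.7680; -0.8326 -0.0934 0.5460; 0.1146 0.9354 0.3346]
after S3 (compose_so3): [-0.0547 -0.3681 0.9282; 0.9960 -0.0865 0.0244; 0.0713 0.9258 0.3713]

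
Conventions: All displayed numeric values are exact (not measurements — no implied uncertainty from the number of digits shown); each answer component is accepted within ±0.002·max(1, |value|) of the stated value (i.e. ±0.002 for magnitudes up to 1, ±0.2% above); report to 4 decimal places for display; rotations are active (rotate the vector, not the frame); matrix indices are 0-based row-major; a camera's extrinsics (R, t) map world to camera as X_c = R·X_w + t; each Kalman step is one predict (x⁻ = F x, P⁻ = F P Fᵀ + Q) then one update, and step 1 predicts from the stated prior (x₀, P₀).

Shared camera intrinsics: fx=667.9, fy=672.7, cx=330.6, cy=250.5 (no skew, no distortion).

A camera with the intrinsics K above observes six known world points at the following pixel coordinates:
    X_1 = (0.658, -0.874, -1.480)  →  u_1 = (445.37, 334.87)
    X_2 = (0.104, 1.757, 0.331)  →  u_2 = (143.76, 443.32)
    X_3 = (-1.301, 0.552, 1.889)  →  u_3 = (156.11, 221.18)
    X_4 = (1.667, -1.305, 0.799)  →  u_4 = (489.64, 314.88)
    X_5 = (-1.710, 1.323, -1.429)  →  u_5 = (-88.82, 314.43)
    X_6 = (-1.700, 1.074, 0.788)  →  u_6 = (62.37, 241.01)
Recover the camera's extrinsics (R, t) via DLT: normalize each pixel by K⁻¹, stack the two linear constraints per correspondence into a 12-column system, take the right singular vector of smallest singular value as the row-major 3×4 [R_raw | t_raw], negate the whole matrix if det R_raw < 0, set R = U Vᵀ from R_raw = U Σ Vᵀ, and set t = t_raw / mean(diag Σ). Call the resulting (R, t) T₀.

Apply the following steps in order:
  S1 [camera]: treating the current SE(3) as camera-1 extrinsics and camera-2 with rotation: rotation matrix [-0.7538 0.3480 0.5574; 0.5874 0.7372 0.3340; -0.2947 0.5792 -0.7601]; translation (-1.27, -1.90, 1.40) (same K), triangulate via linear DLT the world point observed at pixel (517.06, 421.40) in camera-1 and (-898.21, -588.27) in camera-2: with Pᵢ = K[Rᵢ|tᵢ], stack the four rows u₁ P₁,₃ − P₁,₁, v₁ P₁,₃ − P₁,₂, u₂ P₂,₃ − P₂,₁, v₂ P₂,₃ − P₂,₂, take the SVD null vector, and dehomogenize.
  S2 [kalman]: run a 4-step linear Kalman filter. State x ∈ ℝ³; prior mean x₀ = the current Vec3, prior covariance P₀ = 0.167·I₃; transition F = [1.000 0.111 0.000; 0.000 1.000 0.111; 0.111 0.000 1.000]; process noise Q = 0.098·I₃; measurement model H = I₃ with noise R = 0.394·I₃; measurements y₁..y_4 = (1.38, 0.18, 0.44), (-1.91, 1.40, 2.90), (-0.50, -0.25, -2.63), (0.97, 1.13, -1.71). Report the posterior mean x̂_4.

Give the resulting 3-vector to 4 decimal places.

source (pnp_recover): camera pose = R=[0.6939 -0.7164 -0.0723; 0.7050 0.6964 -0.1344; 0.1467 0.0423 0.9883], t=(-0.4699, 0.4701, 5.5913)
after S1 (triangulate): (1.2522, -0.8237, -1.7615)
after S2 (kf_track): (0.2578, 0.3943, -0.9922)

result = (0.2578, 0.3943, -0.9922)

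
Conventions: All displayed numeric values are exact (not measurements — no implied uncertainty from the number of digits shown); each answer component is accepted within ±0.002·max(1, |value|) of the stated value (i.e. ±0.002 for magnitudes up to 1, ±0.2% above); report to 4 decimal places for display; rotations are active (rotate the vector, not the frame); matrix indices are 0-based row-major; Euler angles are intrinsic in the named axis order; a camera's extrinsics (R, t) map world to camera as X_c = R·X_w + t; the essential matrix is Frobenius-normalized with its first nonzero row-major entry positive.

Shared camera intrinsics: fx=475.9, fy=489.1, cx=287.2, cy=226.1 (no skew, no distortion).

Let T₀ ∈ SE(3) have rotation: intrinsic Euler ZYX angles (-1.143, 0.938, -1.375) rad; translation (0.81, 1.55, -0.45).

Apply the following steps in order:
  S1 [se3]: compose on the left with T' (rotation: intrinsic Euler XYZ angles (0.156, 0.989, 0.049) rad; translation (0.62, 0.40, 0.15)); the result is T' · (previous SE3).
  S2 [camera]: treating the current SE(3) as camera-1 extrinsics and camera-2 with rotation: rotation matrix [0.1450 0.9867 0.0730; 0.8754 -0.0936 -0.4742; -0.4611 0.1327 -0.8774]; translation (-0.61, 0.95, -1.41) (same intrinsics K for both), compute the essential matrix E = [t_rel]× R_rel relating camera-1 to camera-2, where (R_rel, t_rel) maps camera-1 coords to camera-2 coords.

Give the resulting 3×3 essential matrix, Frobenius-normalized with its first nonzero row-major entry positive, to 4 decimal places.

after S1 (compose_se3): R=[-0.5246 -0.5892 0.6146; -0.4150 0.8073 0.4197; -0.7434 -0.0349 -0.6679], t=(0.6469, 2.1021, -0.4526)
after S2 (essential): [0.3004 0.1219 -0.4738; 0.0754 0.1285 -0.4063; -0.6296 0.1656 -0.2434]

matrix = [0.3004 0.1219 -0.4738; 0.0754 0.1285 -0.4063; -0.6296 0.1656 -0.2434]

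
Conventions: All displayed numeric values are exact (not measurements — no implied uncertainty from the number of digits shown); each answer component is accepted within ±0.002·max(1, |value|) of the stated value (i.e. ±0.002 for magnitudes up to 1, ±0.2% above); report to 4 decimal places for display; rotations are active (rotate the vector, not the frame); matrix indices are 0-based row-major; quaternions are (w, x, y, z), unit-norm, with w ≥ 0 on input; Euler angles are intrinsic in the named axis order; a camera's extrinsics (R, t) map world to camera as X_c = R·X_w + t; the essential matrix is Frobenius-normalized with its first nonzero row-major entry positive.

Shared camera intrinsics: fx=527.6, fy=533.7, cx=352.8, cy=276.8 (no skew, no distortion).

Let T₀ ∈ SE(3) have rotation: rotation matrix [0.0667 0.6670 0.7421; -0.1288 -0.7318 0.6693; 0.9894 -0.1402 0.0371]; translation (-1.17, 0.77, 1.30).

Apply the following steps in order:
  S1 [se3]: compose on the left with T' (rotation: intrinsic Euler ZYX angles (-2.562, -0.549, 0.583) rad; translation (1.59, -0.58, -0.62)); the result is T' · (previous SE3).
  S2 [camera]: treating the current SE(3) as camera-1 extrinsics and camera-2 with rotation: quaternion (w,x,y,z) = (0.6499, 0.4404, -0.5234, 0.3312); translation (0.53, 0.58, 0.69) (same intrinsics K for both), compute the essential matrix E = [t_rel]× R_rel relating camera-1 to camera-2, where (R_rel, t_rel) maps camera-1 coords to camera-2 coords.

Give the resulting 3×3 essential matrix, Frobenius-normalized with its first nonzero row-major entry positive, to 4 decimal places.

after S1 (compose_se3): R=[-0.0751 -0.9953 -0.0604; 0.7304 -0.0137 -0.6829; 0.6789 -0.0955 0.7280], t=(3.0441, 0.4589, 0.0568)
after S2 (essential): [0.0026 0.0333 0.4323; 0.0953 0.5025 0.3710; -0.0976 -0.4773 0.4189]

matrix = [0.0026 0.0333 0.4323; 0.0953 0.5025 0.3710; -0.0976 -0.4773 0.4189]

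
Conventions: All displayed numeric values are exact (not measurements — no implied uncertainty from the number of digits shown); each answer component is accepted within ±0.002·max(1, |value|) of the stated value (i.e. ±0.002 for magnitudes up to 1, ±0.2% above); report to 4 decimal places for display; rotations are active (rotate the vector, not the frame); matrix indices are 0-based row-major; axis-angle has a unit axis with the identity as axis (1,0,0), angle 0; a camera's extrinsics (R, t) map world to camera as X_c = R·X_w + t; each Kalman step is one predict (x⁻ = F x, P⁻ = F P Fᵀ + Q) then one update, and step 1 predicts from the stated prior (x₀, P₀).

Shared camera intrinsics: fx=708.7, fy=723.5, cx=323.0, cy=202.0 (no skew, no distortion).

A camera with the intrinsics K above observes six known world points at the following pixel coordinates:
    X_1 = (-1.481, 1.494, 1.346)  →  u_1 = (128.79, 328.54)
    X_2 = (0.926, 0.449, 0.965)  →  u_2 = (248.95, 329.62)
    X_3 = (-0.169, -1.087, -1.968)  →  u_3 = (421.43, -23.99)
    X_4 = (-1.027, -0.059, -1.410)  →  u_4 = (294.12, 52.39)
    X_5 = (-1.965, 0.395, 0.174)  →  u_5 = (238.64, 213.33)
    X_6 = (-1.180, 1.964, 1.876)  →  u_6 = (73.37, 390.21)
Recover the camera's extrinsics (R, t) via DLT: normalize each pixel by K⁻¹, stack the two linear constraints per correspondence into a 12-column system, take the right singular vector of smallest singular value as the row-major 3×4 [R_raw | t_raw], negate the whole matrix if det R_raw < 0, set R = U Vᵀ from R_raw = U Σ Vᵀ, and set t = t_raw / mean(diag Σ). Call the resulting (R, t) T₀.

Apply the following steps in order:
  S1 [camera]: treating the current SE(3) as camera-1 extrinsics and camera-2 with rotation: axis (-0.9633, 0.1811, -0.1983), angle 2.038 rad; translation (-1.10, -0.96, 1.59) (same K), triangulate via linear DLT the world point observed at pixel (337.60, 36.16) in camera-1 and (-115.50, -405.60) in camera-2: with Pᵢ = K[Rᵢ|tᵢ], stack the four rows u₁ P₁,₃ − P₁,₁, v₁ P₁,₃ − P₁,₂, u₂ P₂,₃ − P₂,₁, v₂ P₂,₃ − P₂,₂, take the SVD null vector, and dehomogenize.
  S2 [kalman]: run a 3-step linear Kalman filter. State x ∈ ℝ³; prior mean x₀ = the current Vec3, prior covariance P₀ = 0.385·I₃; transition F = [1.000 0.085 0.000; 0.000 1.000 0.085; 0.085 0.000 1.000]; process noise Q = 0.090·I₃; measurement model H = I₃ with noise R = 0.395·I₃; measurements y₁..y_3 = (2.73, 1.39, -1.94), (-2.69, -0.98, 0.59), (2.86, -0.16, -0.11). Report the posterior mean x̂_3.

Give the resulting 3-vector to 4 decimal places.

result = (1.0050, -0.1425, -0.3878)

source (pnp_recover): camera pose = R=[0.1694 -0.9852 -0.0274; -0.0106 -0.0296 0.9995; -0.9855 -0.1690 -0.0154], t=(-0.2100, -0.0600, 5.9997)
after S1 (triangulate): (0.2056, -0.2645, -1.2899)
after S2 (kf_track): (1.0050, -0.1425, -0.3878)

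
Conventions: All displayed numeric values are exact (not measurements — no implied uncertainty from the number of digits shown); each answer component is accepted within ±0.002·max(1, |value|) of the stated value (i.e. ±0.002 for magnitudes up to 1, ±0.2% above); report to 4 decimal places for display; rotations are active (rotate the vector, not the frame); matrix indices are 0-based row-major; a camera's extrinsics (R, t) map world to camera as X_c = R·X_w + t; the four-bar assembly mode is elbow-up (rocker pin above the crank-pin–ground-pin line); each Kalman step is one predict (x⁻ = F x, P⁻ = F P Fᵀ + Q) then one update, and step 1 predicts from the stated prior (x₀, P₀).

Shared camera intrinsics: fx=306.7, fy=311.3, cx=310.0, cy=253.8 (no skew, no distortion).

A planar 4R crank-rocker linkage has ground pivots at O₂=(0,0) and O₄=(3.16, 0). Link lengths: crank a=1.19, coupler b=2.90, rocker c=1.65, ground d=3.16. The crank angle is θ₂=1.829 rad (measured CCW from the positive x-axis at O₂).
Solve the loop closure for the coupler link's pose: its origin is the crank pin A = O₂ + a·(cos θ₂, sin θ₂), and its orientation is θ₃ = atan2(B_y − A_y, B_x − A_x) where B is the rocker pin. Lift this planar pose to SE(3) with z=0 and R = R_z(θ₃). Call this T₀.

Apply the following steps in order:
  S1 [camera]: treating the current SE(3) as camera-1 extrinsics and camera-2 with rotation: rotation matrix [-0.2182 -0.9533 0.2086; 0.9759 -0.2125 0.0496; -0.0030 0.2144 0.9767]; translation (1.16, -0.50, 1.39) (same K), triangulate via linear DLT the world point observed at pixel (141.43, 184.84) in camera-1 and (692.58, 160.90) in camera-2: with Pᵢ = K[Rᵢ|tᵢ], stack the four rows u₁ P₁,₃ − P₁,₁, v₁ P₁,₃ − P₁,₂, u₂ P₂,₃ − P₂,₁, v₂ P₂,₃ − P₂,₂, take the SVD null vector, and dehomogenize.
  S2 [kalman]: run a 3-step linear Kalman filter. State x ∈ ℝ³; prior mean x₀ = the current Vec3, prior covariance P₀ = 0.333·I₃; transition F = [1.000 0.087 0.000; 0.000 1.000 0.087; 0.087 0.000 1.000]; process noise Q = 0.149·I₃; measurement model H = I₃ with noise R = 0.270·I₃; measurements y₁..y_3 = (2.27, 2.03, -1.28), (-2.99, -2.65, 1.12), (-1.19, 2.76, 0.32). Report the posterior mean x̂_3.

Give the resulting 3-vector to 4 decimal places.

result = (-1.1220, 0.9345, 0.3657)

source (fourbar_fk): coupler pose = R=[0.9909 -0.1346 0.0000; 0.1346 0.9909 0.0000; 0.0000 0.0000 1.0000], t=(-0.3039, 1.1506, 0.0000)
after S1 (triangulate): (-0.5315, -1.3527, 1.1799)
after S2 (kf_track): (-1.1220, 0.9345, 0.3657)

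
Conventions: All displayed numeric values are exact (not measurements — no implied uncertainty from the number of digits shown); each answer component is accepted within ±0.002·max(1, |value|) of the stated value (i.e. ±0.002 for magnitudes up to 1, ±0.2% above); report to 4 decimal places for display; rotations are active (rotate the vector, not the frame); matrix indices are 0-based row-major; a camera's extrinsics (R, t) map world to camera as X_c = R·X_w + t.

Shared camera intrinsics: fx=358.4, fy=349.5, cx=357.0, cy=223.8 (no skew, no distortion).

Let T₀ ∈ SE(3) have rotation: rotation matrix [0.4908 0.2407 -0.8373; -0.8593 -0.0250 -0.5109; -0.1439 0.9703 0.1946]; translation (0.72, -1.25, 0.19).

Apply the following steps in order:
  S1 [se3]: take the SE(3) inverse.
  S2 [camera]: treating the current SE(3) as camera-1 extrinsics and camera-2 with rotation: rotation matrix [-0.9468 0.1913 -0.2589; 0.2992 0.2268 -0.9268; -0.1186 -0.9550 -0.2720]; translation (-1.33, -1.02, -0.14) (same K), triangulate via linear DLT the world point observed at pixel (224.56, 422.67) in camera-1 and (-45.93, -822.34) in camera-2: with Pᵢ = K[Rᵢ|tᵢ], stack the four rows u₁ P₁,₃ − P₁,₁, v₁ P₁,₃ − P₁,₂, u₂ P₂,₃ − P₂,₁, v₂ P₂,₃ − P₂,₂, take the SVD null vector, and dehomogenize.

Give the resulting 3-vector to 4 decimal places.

after S1 (invert_se3): R=[0.4908 -0.8593 -0.1439; 0.2407 -0.0250 0.9703; -0.8373 -0.5109 0.1946], t=(-1.4002, -0.3889, -0.0727)
after S2 (triangulate): (-0.9167, -1.6353, 1.6747)

result = (-0.9167, -1.6353, 1.6747)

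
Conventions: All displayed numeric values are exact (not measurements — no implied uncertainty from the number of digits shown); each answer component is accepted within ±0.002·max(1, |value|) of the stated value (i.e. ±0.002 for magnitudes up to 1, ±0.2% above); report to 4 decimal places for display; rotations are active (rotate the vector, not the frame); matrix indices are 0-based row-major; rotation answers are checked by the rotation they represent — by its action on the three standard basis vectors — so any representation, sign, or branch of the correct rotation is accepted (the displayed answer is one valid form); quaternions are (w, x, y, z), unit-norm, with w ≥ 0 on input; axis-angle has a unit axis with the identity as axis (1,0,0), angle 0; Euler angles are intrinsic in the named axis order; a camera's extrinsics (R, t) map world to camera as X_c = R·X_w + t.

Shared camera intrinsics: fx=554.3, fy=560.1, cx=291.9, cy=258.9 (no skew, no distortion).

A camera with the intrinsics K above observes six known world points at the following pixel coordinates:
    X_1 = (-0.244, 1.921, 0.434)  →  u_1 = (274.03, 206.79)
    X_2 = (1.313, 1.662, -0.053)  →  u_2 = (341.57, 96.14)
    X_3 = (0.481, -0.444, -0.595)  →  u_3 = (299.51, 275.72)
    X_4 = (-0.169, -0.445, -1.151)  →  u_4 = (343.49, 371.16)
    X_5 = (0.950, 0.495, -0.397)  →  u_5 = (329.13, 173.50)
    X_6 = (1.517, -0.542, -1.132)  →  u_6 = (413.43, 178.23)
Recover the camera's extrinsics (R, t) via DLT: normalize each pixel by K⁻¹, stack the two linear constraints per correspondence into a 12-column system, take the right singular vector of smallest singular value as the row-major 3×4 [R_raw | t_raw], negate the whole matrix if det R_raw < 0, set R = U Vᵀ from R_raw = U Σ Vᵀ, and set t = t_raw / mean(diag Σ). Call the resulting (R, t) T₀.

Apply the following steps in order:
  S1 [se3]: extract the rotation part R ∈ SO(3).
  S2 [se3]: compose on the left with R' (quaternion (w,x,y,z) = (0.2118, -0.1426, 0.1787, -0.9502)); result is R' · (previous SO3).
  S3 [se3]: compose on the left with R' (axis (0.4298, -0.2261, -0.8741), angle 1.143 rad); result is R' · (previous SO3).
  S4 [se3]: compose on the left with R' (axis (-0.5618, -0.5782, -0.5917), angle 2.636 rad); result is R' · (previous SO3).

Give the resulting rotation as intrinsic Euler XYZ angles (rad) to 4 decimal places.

rotation (euler_xyz) = (-0.9938, -0.4036, -0.3245)

source (pnp_recover): camera pose = R=[0.2368 0.3515 -0.9057; -0.8321 -0.4080 -0.3758; -0.5016 0.8426 0.1959], t=(-0.4400, 0.1200, 4.8807)
after S1 (rot_of_se3): [0.2368 0.3515 -0.9057; -0.8321 -0.4080 -0.3758; -0.5016 0.8426 0.1959]
after S2 (compose_so3): [-0.6723 -0.1569 0.7234; 0.7369 -0.0493 0.6742; -0.0701 0.9864 0.1488]
after S3 (compose_so3): [0.2224 -0.5383 0.8129; 0.9201 -0.1599 -0.3576; 0.3225 0.8275 0.4597]
after S4 (compose_so3): [0.8717 0.2933 -0.3927; 0.1380 0.6220 0.7708; 0.4703 -0.7261 0.5017]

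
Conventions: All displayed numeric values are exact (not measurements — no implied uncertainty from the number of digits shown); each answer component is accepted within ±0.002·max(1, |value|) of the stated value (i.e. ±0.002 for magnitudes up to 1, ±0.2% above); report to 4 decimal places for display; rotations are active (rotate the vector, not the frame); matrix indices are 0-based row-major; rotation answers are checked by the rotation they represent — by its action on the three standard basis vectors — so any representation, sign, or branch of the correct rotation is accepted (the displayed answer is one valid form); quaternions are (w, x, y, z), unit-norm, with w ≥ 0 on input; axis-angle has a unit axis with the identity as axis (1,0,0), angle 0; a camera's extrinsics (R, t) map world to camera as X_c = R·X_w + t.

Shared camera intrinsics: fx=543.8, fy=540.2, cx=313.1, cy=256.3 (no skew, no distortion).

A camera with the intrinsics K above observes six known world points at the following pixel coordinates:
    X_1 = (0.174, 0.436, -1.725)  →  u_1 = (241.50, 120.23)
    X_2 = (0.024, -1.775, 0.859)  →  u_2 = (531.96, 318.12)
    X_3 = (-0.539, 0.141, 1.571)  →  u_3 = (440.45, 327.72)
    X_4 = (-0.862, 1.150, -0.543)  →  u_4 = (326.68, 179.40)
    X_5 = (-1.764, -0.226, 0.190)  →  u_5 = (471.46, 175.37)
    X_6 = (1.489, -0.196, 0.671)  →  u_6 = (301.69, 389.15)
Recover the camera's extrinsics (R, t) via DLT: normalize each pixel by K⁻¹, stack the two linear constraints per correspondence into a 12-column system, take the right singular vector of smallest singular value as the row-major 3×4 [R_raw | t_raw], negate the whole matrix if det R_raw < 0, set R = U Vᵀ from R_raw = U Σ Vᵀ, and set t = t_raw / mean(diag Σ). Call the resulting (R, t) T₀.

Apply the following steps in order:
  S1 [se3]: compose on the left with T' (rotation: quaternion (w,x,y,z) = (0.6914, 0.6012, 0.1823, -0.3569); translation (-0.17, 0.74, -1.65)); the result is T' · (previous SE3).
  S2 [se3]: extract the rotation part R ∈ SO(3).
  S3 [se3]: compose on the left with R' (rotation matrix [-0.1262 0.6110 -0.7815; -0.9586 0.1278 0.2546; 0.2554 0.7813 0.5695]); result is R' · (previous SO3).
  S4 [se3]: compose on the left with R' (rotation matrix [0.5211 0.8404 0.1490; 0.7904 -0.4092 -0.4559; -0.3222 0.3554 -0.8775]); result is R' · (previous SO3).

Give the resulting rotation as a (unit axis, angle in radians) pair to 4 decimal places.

source (pnp_recover): camera pose = R=[-0.6834 -0.5322 0.4997; 0.5662 0.0456 0.8230; -0.4608 0.8454 0.2701], t=(0.4700, -0.1200, 5.8202)
after S1 (compose_se3): R=[0.0212 -0.4784 0.8779; 0.6431 -0.6658 -0.3783; 0.7655 0.5726 0.2936], t=(-0.9668, -4.9870, -0.8279)
after S2 (rot_of_se3): [0.0212 -0.4784 0.8779; 0.6431 -0.6658 -0.3783; 0.7655 0.5726 0.2936]
after S3 (compose_so3): [-0.2080 -0.7939 -0.5713; 0.2568 0.5193 -0.8151; 0.9438 -0.3162 0.0959]
after S4 (compose_so3): [0.2481 -0.0244 -0.9684; -0.6998 -0.6958 -0.1617; -0.6699 0.7178 -0.1897]

rotation (axis_angle) = ((0.7659, -0.2599, -0.5881), 2.5300)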